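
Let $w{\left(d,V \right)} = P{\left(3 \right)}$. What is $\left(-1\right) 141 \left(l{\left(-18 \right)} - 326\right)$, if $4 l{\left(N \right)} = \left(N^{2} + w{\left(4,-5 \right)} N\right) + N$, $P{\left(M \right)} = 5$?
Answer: $38352$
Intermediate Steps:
$w{\left(d,V \right)} = 5$
$l{\left(N \right)} = \frac{N^{2}}{4} + \frac{3 N}{2}$ ($l{\left(N \right)} = \frac{\left(N^{2} + 5 N\right) + N}{4} = \frac{N^{2} + 6 N}{4} = \frac{N^{2}}{4} + \frac{3 N}{2}$)
$\left(-1\right) 141 \left(l{\left(-18 \right)} - 326\right) = \left(-1\right) 141 \left(\frac{1}{4} \left(-18\right) \left(6 - 18\right) - 326\right) = - 141 \left(\frac{1}{4} \left(-18\right) \left(-12\right) - 326\right) = - 141 \left(54 - 326\right) = \left(-141\right) \left(-272\right) = 38352$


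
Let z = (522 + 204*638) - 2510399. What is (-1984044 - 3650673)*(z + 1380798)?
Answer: 5628670948659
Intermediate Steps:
z = -2379725 (z = (522 + 130152) - 2510399 = 130674 - 2510399 = -2379725)
(-1984044 - 3650673)*(z + 1380798) = (-1984044 - 3650673)*(-2379725 + 1380798) = -5634717*(-998927) = 5628670948659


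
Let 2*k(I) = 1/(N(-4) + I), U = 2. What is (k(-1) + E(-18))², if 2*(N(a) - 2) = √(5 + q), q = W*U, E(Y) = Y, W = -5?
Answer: 5*(79*I + 252*√5)/(I + 4*√5) ≈ 315.99 + 8.8338*I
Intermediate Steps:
q = -10 (q = -5*2 = -10)
N(a) = 2 + I*√5/2 (N(a) = 2 + √(5 - 10)/2 = 2 + √(-5)/2 = 2 + (I*√5)/2 = 2 + I*√5/2)
k(I) = 1/(2*(2 + I + I*√5/2)) (k(I) = 1/(2*((2 + I*√5/2) + I)) = 1/(2*(2 + I + I*√5/2)))
(k(-1) + E(-18))² = (1/(4 + 2*(-1) + I*√5) - 18)² = (1/(4 - 2 + I*√5) - 18)² = (1/(2 + I*√5) - 18)² = (-18 + 1/(2 + I*√5))²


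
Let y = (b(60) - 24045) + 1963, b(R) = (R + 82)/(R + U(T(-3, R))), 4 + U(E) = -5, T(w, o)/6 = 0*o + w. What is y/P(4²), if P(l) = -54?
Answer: 563020/1377 ≈ 408.87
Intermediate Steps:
T(w, o) = 6*w (T(w, o) = 6*(0*o + w) = 6*(0 + w) = 6*w)
U(E) = -9 (U(E) = -4 - 5 = -9)
b(R) = (82 + R)/(-9 + R) (b(R) = (R + 82)/(R - 9) = (82 + R)/(-9 + R))
y = -1126040/51 (y = ((82 + 60)/(-9 + 60) - 24045) + 1963 = (142/51 - 24045) + 1963 = -1226153/51 + 1963 = -1126040/51 ≈ -22079.)
y/P(4²) = -1126040/51/(-54) = -1126040/51*(-1/54) = 563020/1377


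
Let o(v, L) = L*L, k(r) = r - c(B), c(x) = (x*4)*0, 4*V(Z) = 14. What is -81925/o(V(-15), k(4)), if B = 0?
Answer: -81925/16 ≈ -5120.3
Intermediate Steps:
V(Z) = 7/2 (V(Z) = (1/4)*14 = 7/2)
c(x) = 0 (c(x) = (4*x)*0 = 0)
k(r) = r (k(r) = r - 1*0 = r + 0 = r)
o(v, L) = L**2
-81925/o(V(-15), k(4)) = -81925/(4**2) = -81925/16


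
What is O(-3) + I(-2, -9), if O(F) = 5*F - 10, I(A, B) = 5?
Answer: -20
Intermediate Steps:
O(F) = -10 + 5*F
O(-3) + I(-2, -9) = (-10 + 5*(-3)) + 5 = (-10 - 15) + 5 = -25 + 5 = -20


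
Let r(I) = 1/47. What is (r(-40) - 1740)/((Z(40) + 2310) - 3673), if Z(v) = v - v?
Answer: 81779/64061 ≈ 1.2766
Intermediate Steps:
Z(v) = 0
r(I) = 1/47
(r(-40) - 1740)/((Z(40) + 2310) - 3673) = (1/47 - 1740)/((0 + 2310) - 3673) = -81779/(47*(2310 - 3673)) = -81779/47/(-1363) = -81779/47*(-1/1363) = 81779/64061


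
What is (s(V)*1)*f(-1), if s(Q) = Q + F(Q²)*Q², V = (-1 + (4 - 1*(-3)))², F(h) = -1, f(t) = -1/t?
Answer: -1260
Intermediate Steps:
V = 36 (V = (-1 + (4 + 3))² = (-1 + 7)² = 6² = 36)
s(Q) = Q - Q²
(s(V)*1)*f(-1) = ((36*(1 - 1*36))*1)*(-1/(-1)) = ((36*(1 - 36))*1)*(-1*(-1)) = ((36*(-35))*1)*1 = -1260*1*1 = -1260*1 = -1260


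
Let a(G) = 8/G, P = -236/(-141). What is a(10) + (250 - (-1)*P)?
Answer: 177994/705 ≈ 252.47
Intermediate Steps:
P = 236/141 (P = -236*(-1/141) = 236/141 ≈ 1.6738)
a(10) + (250 - (-1)*P) = 8/10 + (250 - (-1)*236/141) = 8*(⅒) + (250 - 1*(-236/141)) = ⅘ + (250 + 236/141) = ⅘ + 35486/141 = 177994/705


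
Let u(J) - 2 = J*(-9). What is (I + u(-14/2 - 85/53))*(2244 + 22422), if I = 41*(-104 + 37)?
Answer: -3487303746/53 ≈ -6.5798e+7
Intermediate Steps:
I = -2747 (I = 41*(-67) = -2747)
u(J) = 2 - 9*J (u(J) = 2 + J*(-9) = 2 - 9*J)
(I + u(-14/2 - 85/53))*(2244 + 22422) = (-2747 + (2 - 9*(-14/2 - 85/53)))*(2244 + 22422) = (-2747 + (2 - 9*(-14*½ - 85*1/53)))*24666 = (-2747 + (2 - 9*(-7 - 85/53)))*24666 = (-2747 + (2 - 9*(-456/53)))*24666 = (-2747 + (2 + 4104/53))*24666 = (-2747 + 4210/53)*24666 = -141381/53*24666 = -3487303746/53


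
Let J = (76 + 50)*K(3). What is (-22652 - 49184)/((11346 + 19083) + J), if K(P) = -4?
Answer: -71836/29925 ≈ -2.4005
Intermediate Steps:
J = -504 (J = (76 + 50)*(-4) = 126*(-4) = -504)
(-22652 - 49184)/((11346 + 19083) + J) = (-22652 - 49184)/((11346 + 19083) - 504) = -71836/(30429 - 504) = -71836/29925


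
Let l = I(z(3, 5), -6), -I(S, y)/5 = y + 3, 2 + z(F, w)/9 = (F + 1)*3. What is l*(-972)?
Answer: -14580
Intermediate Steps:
z(F, w) = 9 + 27*F (z(F, w) = -18 + 9*((F + 1)*3) = -18 + 9*((1 + F)*3) = -18 + 9*(3 + 3*F) = -18 + (27 + 27*F) = 9 + 27*F)
I(S, y) = -15 - 5*y (I(S, y) = -5*(y + 3) = -5*(3 + y) = -15 - 5*y)
l = 15 (l = -15 - 5*(-6) = -15 + 30 = 15)
l*(-972) = 15*(-972) = -14580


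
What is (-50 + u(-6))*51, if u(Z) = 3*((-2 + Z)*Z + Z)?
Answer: 3876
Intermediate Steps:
u(Z) = 3*Z + 3*Z*(-2 + Z) (u(Z) = 3*(Z*(-2 + Z) + Z) = 3*(Z + Z*(-2 + Z)) = 3*Z + 3*Z*(-2 + Z))
(-50 + u(-6))*51 = (-50 + 3*(-6)*(-1 - 6))*51 = (-50 + 3*(-6)*(-7))*51 = (-50 + 126)*51 = 76*51 = 3876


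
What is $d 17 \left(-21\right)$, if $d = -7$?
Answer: $2499$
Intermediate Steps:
$d 17 \left(-21\right) = \left(-7\right) 17 \left(-21\right) = \left(-119\right) \left(-21\right) = 2499$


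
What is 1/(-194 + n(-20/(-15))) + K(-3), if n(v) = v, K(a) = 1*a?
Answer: -1737/578 ≈ -3.0052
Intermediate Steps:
K(a) = a
1/(-194 + n(-20/(-15))) + K(-3) = 1/(-194 - 20/(-15)) - 3 = 1/(-194 - 20*(-1/15)) - 3 = 1/(-194 + 4/3) - 3 = 1/(-578/3) - 3 = -3/578 - 3 = -1737/578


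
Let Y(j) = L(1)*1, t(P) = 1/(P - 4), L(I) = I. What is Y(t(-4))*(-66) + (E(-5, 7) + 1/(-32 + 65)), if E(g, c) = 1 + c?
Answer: -1913/33 ≈ -57.970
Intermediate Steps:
t(P) = 1/(-4 + P)
Y(j) = 1 (Y(j) = 1*1 = 1)
Y(t(-4))*(-66) + (E(-5, 7) + 1/(-32 + 65)) = 1*(-66) + ((1 + 7) + 1/(-32 + 65)) = -66 + (8 + 1/33) = -66 + 265/33 = -1913/33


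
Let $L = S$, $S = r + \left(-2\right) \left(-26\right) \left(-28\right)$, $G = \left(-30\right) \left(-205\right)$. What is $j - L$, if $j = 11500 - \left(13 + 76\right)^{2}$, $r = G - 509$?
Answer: $-606$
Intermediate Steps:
$G = 6150$
$r = 5641$ ($r = 6150 - 509 = 5641$)
$S = 4185$ ($S = 5641 + \left(-2\right) \left(-26\right) \left(-28\right) = 5641 + 52 \left(-28\right) = 5641 - 1456 = 4185$)
$L = 4185$
$j = 3579$ ($j = 11500 - 89^{2} = 11500 - 7921 = 3579$)
$j - L = 3579 - 4185 = -606$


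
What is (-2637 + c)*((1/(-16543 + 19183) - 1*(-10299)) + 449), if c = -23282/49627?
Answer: -3713958180154001/131015280 ≈ -2.8348e+7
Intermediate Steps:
c = -23282/49627 (c = -23282*1/49627 = -23282/49627 ≈ -0.46914)
(-2637 + c)*((1/(-16543 + 19183) - 1*(-10299)) + 449) = (-2637 - 23282/49627)*((1/(-16543 + 19183) - 1*(-10299)) + 449) = -130889681*((1/2640 + 10299) + 449)/49627 = -130889681*(27189361/2640 + 449)/49627 = -130889681/49627*28374721/2640 = -3713958180154001/131015280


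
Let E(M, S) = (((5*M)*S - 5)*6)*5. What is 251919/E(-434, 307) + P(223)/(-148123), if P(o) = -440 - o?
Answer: -116253041/14301275650 ≈ -0.0081289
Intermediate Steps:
E(M, S) = -150 + 150*M*S (E(M, S) = ((5*M*S - 5)*6)*5 = ((-5 + 5*M*S)*6)*5 = (-30 + 30*M*S)*5 = -150 + 150*M*S)
251919/E(-434, 307) + P(223)/(-148123) = 251919/(-150 + 150*(-434)*307) + (-440 - 1*223)/(-148123) = 251919/(-150 - 19985700) + (-440 - 223)*(-1/148123) = 251919/(-19985850) - 663*(-1/148123) = 251919*(-1/19985850) + 663/148123 = -1217/96550 + 663/148123 = -116253041/14301275650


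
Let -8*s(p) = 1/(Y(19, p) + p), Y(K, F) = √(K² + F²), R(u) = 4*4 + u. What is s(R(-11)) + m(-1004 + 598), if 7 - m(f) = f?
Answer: 1192749/2888 - √386/2888 ≈ 413.00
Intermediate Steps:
m(f) = 7 - f
R(u) = 16 + u
Y(K, F) = √(F² + K²)
s(p) = -1/(8*(p + √(361 + p²))) (s(p) = -1/(8*(√(p² + 19²) + p)) = -1/(8*(√(p² + 361) + p)) = -1/(8*(√(361 + p²) + p)) = -1/(8*(p + √(361 + p²))))
s(R(-11)) + m(-1004 + 598) = -1/(8*(16 - 11) + 8*√(361 + (16 - 11)²)) + (7 - (-1004 + 598)) = -1/(8*5 + 8*√(361 + 5²)) + (7 - 1*(-406)) = -1/(40 + 8*√(361 + 25)) + (7 + 406) = -1/(40 + 8*√386) + 413 = 413 - 1/(40 + 8*√386)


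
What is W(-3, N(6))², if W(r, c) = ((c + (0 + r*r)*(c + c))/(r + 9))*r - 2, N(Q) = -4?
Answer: 1296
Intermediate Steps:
W(r, c) = -2 + r*(c + 2*c*r²)/(9 + r) (W(r, c) = ((c + (0 + r²)*(2*c))/(9 + r))*r - 2 = ((c + r²*(2*c))/(9 + r))*r - 2 = ((c + 2*c*r²)/(9 + r))*r - 2 = r*(c + 2*c*r²)/(9 + r) - 2 = -2 + r*(c + 2*c*r²)/(9 + r))
W(-3, N(6))² = ((-18 - 2*(-3) - 4*(-3) + 2*(-4)*(-3)³)/(9 - 3))² = ((-18 + 6 + 12 + 2*(-4)*(-27))/6)² = ((-18 + 6 + 12 + 216)/6)² = ((⅙)*216)² = 36² = 1296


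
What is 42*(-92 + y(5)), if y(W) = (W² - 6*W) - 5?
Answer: -4284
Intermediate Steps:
y(W) = -5 + W² - 6*W
42*(-92 + y(5)) = 42*(-92 + (-5 + 5² - 6*5)) = 42*(-92 + (-5 + 25 - 30)) = 42*(-92 - 10) = 42*(-102) = -4284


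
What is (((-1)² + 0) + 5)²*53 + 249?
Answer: 2157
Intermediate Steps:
(((-1)² + 0) + 5)²*53 + 249 = ((1 + 0) + 5)²*53 + 249 = (1 + 5)²*53 + 249 = 6²*53 + 249 = 36*53 + 249 = 1908 + 249 = 2157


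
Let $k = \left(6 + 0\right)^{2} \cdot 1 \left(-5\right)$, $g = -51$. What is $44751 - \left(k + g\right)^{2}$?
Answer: $-8610$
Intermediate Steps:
$k = -180$ ($k = 6^{2} \cdot 1 \left(-5\right) = 36 \cdot 1 \left(-5\right) = 36 \left(-5\right) = -180$)
$44751 - \left(k + g\right)^{2} = 44751 - \left(-180 - 51\right)^{2} = 44751 - \left(-231\right)^{2} = 44751 - 53361 = -8610$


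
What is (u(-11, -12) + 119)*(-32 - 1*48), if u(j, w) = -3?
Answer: -9280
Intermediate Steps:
(u(-11, -12) + 119)*(-32 - 1*48) = (-3 + 119)*(-32 - 1*48) = 116*(-32 - 48) = 116*(-80) = -9280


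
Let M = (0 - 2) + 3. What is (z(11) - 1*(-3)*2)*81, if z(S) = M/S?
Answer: 5427/11 ≈ 493.36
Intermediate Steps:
M = 1 (M = -2 + 3 = 1)
z(S) = 1/S
(z(11) - 1*(-3)*2)*81 = (1/11 - 1*(-3)*2)*81 = (1/11 + 3*2)*81 = (1/11 + 6)*81 = (67/11)*81 = 5427/11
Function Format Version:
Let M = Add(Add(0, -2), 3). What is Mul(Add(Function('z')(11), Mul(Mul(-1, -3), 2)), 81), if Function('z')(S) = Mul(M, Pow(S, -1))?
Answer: Rational(5427, 11) ≈ 493.36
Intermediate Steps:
M = 1 (M = Add(-2, 3) = 1)
Function('z')(S) = Pow(S, -1) (Function('z')(S) = Mul(1, Pow(S, -1)) = Pow(S, -1))
Mul(Add(Function('z')(11), Mul(Mul(-1, -3), 2)), 81) = Mul(Add(Pow(11, -1), Mul(Mul(-1, -3), 2)), 81) = Mul(Add(Rational(1, 11), Mul(3, 2)), 81) = Mul(Add(Rational(1, 11), 6), 81) = Mul(Rational(67, 11), 81) = Rational(5427, 11)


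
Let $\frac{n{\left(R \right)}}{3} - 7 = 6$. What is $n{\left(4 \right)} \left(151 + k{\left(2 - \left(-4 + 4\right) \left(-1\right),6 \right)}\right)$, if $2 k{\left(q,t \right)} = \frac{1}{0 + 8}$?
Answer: $\frac{94263}{16} \approx 5891.4$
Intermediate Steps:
$k{\left(q,t \right)} = \frac{1}{16}$ ($k{\left(q,t \right)} = \frac{1}{2 \left(0 + 8\right)} = \frac{1}{2 \cdot 8} = \frac{1}{2} \cdot \frac{1}{8} = \frac{1}{16}$)
$n{\left(R \right)} = 39$ ($n{\left(R \right)} = 21 + 3 \cdot 6 = 21 + 18 = 39$)
$n{\left(4 \right)} \left(151 + k{\left(2 - \left(-4 + 4\right) \left(-1\right),6 \right)}\right) = 39 \left(151 + \frac{1}{16}\right) = 39 \cdot \frac{2417}{16} = \frac{94263}{16}$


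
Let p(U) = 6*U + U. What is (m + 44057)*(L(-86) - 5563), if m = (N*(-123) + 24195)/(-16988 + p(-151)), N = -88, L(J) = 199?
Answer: -473804233416/2005 ≈ -2.3631e+8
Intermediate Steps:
p(U) = 7*U
m = -3891/2005 (m = (-88*(-123) + 24195)/(-16988 + 7*(-151)) = (10824 + 24195)/(-16988 - 1057) = 35019/(-18045) = 35019*(-1/18045) = -3891/2005 ≈ -1.9406)
(m + 44057)*(L(-86) - 5563) = (-3891/2005 + 44057)*(199 - 5563) = (88330394/2005)*(-5364) = -473804233416/2005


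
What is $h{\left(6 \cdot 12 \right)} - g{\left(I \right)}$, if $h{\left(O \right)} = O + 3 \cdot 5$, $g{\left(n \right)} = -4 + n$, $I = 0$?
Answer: $91$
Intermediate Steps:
$h{\left(O \right)} = 15 + O$ ($h{\left(O \right)} = O + 15 = 15 + O$)
$h{\left(6 \cdot 12 \right)} - g{\left(I \right)} = \left(15 + 6 \cdot 12\right) - \left(-4 + 0\right) = \left(15 + 72\right) - -4 = 87 + 4 = 91$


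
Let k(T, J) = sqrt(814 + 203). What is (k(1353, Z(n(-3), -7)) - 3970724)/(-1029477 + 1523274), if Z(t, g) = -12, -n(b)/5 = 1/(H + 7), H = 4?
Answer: -3970724/493797 + sqrt(113)/164599 ≈ -8.0411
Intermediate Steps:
n(b) = -5/11 (n(b) = -5/(4 + 7) = -5/11)
k(T, J) = 3*sqrt(113) (k(T, J) = sqrt(1017) = 3*sqrt(113))
(k(1353, Z(n(-3), -7)) - 3970724)/(-1029477 + 1523274) = (3*sqrt(113) - 3970724)/(-1029477 + 1523274) = (-3970724 + 3*sqrt(113))/493797 = (-3970724 + 3*sqrt(113))*(1/493797) = -3970724/493797 + sqrt(113)/164599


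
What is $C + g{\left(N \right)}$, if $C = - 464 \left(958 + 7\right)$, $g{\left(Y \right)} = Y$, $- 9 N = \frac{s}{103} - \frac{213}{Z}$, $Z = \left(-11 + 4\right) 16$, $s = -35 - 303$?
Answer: $- \frac{46488218323}{103824} \approx -4.4776 \cdot 10^{5}$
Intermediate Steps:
$s = -338$
$Z = -112$ ($Z = \left(-7\right) 16 = -112$)
$N = \frac{15917}{103824}$ ($N = - \frac{- \frac{338}{103} - \frac{213}{-112}}{9} = - \frac{\left(-338\right) \frac{1}{103} - - \frac{213}{112}}{9} = - \frac{- \frac{338}{103} + \frac{213}{112}}{9} = \left(- \frac{1}{9}\right) \left(- \frac{15917}{11536}\right) = \frac{15917}{103824} \approx 0.15331$)
$C = -447760$ ($C = \left(-464\right) 965 = -447760$)
$C + g{\left(N \right)} = -447760 + \frac{15917}{103824} = - \frac{46488218323}{103824}$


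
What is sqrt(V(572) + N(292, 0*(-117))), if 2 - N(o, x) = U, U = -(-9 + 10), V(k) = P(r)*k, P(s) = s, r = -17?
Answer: I*sqrt(9721) ≈ 98.595*I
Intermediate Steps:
V(k) = -17*k
U = -1 (U = -1*1 = -1)
N(o, x) = 3 (N(o, x) = 2 - 1*(-1) = 2 + 1 = 3)
sqrt(V(572) + N(292, 0*(-117))) = sqrt(-17*572 + 3) = sqrt(-9724 + 3) = sqrt(-9721) = I*sqrt(9721)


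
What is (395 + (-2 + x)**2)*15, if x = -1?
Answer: 6060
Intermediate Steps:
(395 + (-2 + x)**2)*15 = (395 + (-2 - 1)**2)*15 = (395 + (-3)**2)*15 = (395 + 9)*15 = 404*15 = 6060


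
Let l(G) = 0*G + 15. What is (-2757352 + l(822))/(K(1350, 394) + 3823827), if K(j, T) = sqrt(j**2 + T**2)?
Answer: -10543579668699/14621650948193 + 5514674*sqrt(494434)/14621650948193 ≈ -0.72083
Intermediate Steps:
K(j, T) = sqrt(T**2 + j**2)
l(G) = 15 (l(G) = 0 + 15 = 15)
(-2757352 + l(822))/(K(1350, 394) + 3823827) = (-2757352 + 15)/(sqrt(394**2 + 1350**2) + 3823827) = -2757337/(sqrt(155236 + 1822500) + 3823827) = -2757337/(sqrt(1977736) + 3823827) = -2757337/(2*sqrt(494434) + 3823827) = -2757337/(3823827 + 2*sqrt(494434))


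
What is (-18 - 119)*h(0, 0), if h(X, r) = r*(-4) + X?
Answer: 0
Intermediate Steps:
h(X, r) = X - 4*r (h(X, r) = -4*r + X = X - 4*r)
(-18 - 119)*h(0, 0) = (-18 - 119)*(0 - 4*0) = -137*(0 + 0) = -137*0 = 0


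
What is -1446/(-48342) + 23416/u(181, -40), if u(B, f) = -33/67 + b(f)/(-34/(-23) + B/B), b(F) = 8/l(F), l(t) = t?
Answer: -1801255923827/44095961 ≈ -40849.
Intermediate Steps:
b(F) = 8/F
u(B, f) = -33/67 + 184/(57*f) (u(B, f) = -33/67 + (8/f)/(-34/(-23) + B/B) = -33*1/67 + (8/f)/(-34*(-1/23) + 1) = -33/67 + (8/f)/(34/23 + 1) = -33/67 + (8/f)/(57/23) = -33/67 + (8/f)*(23/57) = -33/67 + 184/(57*f))
-1446/(-48342) + 23416/u(181, -40) = -1446/(-48342) + 23416/(((1/3819)*(12328 - 1881*(-40))/(-40))) = -1446*(-1/48342) + 23416/(((1/3819)*(-1/40)*(12328 + 75240))) = 241/8057 + 23416/(((1/3819)*(-1/40)*87568)) = 241/8057 + 23416/(-10946/19095) = 241/8057 + 23416*(-19095/10946) = 241/8057 - 223564260/5473 = -1801255923827/44095961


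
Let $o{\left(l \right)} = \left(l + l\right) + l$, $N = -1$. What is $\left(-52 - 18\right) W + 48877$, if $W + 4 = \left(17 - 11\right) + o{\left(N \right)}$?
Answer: $48947$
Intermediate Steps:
$o{\left(l \right)} = 3 l$ ($o{\left(l \right)} = 2 l + l = 3 l$)
$W = -1$ ($W = -4 + \left(\left(17 - 11\right) + 3 \left(-1\right)\right) = -4 + \left(\left(17 - 11\right) - 3\right) = -4 + \left(6 - 3\right) = -4 + 3 = -1$)
$\left(-52 - 18\right) W + 48877 = \left(-52 - 18\right) \left(-1\right) + 48877 = \left(-70\right) \left(-1\right) + 48877 = 70 + 48877 = 48947$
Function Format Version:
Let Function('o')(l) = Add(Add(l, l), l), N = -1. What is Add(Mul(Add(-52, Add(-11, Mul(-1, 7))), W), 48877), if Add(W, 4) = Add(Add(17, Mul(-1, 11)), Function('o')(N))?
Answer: 48947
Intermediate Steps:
Function('o')(l) = Mul(3, l) (Function('o')(l) = Add(Mul(2, l), l) = Mul(3, l))
W = -1 (W = Add(-4, Add(Add(17, Mul(-1, 11)), Mul(3, -1))) = Add(-4, Add(Add(17, -11), -3)) = Add(-4, Add(6, -3)) = Add(-4, 3) = -1)
Add(Mul(Add(-52, Add(-11, Mul(-1, 7))), W), 48877) = Add(Mul(Add(-52, Add(-11, Mul(-1, 7))), -1), 48877) = Add(Mul(Add(-52, Add(-11, -7)), -1), 48877) = Add(Mul(Add(-52, -18), -1), 48877) = Add(Mul(-70, -1), 48877) = Add(70, 48877) = 48947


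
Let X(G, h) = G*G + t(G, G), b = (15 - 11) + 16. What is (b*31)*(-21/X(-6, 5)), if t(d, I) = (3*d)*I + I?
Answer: -2170/23 ≈ -94.348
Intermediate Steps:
t(d, I) = I + 3*I*d (t(d, I) = 3*I*d + I = I + 3*I*d)
b = 20 (b = 4 + 16 = 20)
X(G, h) = G**2 + G*(1 + 3*G) (X(G, h) = G*G + G*(1 + 3*G) = G**2 + G*(1 + 3*G))
(b*31)*(-21/X(-6, 5)) = (20*31)*(-21*(-1/(6*(1 + 4*(-6))))) = 620*(-21*(-1/(6*(1 - 24)))) = 620*(-21/((-6*(-23)))) = 620*(-21/138) = 620*(-21*1/138) = 620*(-7/46) = -2170/23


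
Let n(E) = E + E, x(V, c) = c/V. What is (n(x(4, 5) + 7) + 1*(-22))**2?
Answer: 121/4 ≈ 30.250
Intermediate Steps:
n(E) = 2*E
(n(x(4, 5) + 7) + 1*(-22))**2 = (2*(5/4 + 7) + 1*(-22))**2 = (2*(5*(1/4) + 7) - 22)**2 = (2*(5/4 + 7) - 22)**2 = (2*(33/4) - 22)**2 = (33/2 - 22)**2 = (-11/2)**2 = 121/4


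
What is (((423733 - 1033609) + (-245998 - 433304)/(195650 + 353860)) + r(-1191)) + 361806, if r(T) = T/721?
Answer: -1260072590934/5079445 ≈ -2.4807e+5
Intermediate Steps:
r(T) = T/721 (r(T) = T*(1/721) = T/721)
(((423733 - 1033609) + (-245998 - 433304)/(195650 + 353860)) + r(-1191)) + 361806 = (((423733 - 1033609) + (-245998 - 433304)/(195650 + 353860)) + (1/721)*(-1191)) + 361806 = ((-609876 - 679302/549510) - 1191/721) + 361806 = ((-609876 - 679302*1/549510) - 1191/721) + 361806 = ((-609876 - 8709/7045) - 1191/721) + 361806 = (-4296585129/7045 - 1191/721) + 361806 = -3097846268604/5079445 + 361806 = -1260072590934/5079445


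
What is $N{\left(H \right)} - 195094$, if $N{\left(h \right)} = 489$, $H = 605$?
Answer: $-194605$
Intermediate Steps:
$N{\left(H \right)} - 195094 = 489 - 195094 = -194605$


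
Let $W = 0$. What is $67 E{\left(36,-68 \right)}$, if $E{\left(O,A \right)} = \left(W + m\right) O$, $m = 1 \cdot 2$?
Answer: $4824$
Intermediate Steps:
$m = 2$
$E{\left(O,A \right)} = 2 O$ ($E{\left(O,A \right)} = \left(0 + 2\right) O = 2 O$)
$67 E{\left(36,-68 \right)} = 67 \cdot 2 \cdot 36 = 67 \cdot 72 = 4824$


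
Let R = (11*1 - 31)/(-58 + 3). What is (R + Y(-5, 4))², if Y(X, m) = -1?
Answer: 49/121 ≈ 0.40496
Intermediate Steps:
R = 4/11 (R = (11 - 31)/(-55) = -20*(-1/55) = 4/11 ≈ 0.36364)
(R + Y(-5, 4))² = (4/11 - 1)² = (-7/11)² = 49/121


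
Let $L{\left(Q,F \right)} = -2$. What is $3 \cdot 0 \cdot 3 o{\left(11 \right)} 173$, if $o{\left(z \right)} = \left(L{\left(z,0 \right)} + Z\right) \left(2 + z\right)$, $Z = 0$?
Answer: $0$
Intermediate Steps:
$o{\left(z \right)} = -4 - 2 z$ ($o{\left(z \right)} = \left(-2 + 0\right) \left(2 + z\right) = - 2 \left(2 + z\right) = -4 - 2 z$)
$3 \cdot 0 \cdot 3 o{\left(11 \right)} 173 = 3 \cdot 0 \cdot 3 \left(-4 - 22\right) 173 = 0 \cdot 3 \left(-4 - 22\right) 173 = 0 \left(-26\right) 173 = 0 \cdot 173 = 0$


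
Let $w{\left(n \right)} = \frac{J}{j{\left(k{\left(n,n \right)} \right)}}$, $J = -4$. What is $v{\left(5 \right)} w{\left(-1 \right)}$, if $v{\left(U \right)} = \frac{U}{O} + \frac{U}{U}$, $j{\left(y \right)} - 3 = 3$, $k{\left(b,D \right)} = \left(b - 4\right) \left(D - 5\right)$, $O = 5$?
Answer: $- \frac{4}{3} \approx -1.3333$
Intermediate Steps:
$k{\left(b,D \right)} = \left(-5 + D\right) \left(-4 + b\right)$ ($k{\left(b,D \right)} = \left(-4 + b\right) \left(-5 + D\right) = \left(-5 + D\right) \left(-4 + b\right)$)
$j{\left(y \right)} = 6$ ($j{\left(y \right)} = 3 + 3 = 6$)
$w{\left(n \right)} = - \frac{2}{3}$ ($w{\left(n \right)} = - \frac{4}{6} = \left(-4\right) \frac{1}{6} = - \frac{2}{3}$)
$v{\left(U \right)} = 1 + \frac{U}{5}$ ($v{\left(U \right)} = \frac{U}{5} + \frac{U}{U} = U \frac{1}{5} + 1 = \frac{U}{5} + 1 = 1 + \frac{U}{5}$)
$v{\left(5 \right)} w{\left(-1 \right)} = \left(1 + \frac{1}{5} \cdot 5\right) \left(- \frac{2}{3}\right) = \left(1 + 1\right) \left(- \frac{2}{3}\right) = 2 \left(- \frac{2}{3}\right) = - \frac{4}{3}$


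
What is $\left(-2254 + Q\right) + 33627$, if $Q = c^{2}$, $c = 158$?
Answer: $56337$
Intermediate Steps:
$Q = 24964$ ($Q = 158^{2} = 24964$)
$\left(-2254 + Q\right) + 33627 = \left(-2254 + 24964\right) + 33627 = 22710 + 33627 = 56337$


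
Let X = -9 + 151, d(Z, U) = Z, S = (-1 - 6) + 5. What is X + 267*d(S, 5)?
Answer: -392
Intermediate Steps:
S = -2 (S = -7 + 5 = -2)
X = 142
X + 267*d(S, 5) = 142 + 267*(-2) = 142 - 534 = -392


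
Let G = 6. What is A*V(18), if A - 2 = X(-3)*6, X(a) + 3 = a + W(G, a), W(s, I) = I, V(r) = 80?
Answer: -4160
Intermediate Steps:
X(a) = -3 + 2*a (X(a) = -3 + (a + a) = -3 + 2*a)
A = -52 (A = 2 + (-3 + 2*(-3))*6 = 2 + (-3 - 6)*6 = 2 - 9*6 = 2 - 54 = -52)
A*V(18) = -52*80 = -4160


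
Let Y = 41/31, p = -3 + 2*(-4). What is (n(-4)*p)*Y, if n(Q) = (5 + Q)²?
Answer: -451/31 ≈ -14.548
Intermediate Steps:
p = -11 (p = -3 - 8 = -11)
Y = 41/31 (Y = 41*(1/31) = 41/31 ≈ 1.3226)
(n(-4)*p)*Y = ((5 - 4)²*(-11))*(41/31) = (1²*(-11))*(41/31) = (1*(-11))*(41/31) = -11*41/31 = -451/31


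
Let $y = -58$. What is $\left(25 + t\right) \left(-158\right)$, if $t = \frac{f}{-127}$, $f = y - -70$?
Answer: $- \frac{499754}{127} \approx -3935.1$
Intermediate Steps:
$f = 12$ ($f = -58 - -70 = -58 + 70 = 12$)
$t = - \frac{12}{127}$ ($t = \frac{12}{-127} = 12 \left(- \frac{1}{127}\right) = - \frac{12}{127} \approx -0.094488$)
$\left(25 + t\right) \left(-158\right) = \left(25 - \frac{12}{127}\right) \left(-158\right) = \frac{3163}{127} \left(-158\right) = - \frac{499754}{127}$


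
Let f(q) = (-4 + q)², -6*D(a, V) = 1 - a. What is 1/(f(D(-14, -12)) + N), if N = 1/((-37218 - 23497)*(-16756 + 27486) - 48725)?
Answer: 2606082700/110106994071 ≈ 0.023669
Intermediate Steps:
D(a, V) = -⅙ + a/6 (D(a, V) = -(1 - a)/6 = -⅙ + a/6)
N = -1/651520675 (N = 1/(-60715*10730 - 48725) = 1/(-651471950 - 48725) = 1/(-651520675) = -1/651520675 ≈ -1.5349e-9)
1/(f(D(-14, -12)) + N) = 1/((-4 + (-⅙ + (⅙)*(-14)))² - 1/651520675) = 1/((-4 + (-⅙ - 7/3))² - 1/651520675) = 1/((-4 - 5/2)² - 1/651520675) = 1/((-13/2)² - 1/651520675) = 1/(169/4 - 1/651520675) = 1/(110106994071/2606082700) = 2606082700/110106994071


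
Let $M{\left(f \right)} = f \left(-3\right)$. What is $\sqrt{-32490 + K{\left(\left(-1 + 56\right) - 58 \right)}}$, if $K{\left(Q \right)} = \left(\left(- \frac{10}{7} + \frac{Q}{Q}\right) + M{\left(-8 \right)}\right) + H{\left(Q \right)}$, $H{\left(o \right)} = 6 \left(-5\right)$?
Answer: $\frac{15 i \sqrt{7077}}{7} \approx 180.27 i$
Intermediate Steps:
$H{\left(o \right)} = -30$
$M{\left(f \right)} = - 3 f$
$K{\left(Q \right)} = - \frac{45}{7}$ ($K{\left(Q \right)} = \left(\left(- \frac{10}{7} + \frac{Q}{Q}\right) - -24\right) - 30 = \left(\left(\left(-10\right) \frac{1}{7} + 1\right) + 24\right) - 30 = \left(\left(- \frac{10}{7} + 1\right) + 24\right) - 30 = \left(- \frac{3}{7} + 24\right) - 30 = \frac{165}{7} - 30 = - \frac{45}{7}$)
$\sqrt{-32490 + K{\left(\left(-1 + 56\right) - 58 \right)}} = \sqrt{-32490 - \frac{45}{7}} = \sqrt{- \frac{227475}{7}} = \frac{15 i \sqrt{7077}}{7}$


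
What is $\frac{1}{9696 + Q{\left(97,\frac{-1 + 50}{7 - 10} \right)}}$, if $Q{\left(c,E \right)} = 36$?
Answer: $\frac{1}{9732} \approx 0.00010275$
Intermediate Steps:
$\frac{1}{9696 + Q{\left(97,\frac{-1 + 50}{7 - 10} \right)}} = \frac{1}{9696 + 36} = \frac{1}{9732}$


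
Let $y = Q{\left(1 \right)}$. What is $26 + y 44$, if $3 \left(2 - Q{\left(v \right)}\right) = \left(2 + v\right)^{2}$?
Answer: $-18$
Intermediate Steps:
$Q{\left(v \right)} = 2 - \frac{\left(2 + v\right)^{2}}{3}$
$y = -1$ ($y = 2 - \frac{\left(2 + 1\right)^{2}}{3} = 2 - \frac{3^{2}}{3} = 2 - 3 = -1$)
$26 + y 44 = 26 - 44 = -18$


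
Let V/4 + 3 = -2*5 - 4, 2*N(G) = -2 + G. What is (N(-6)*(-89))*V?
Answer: -24208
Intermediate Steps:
N(G) = -1 + G/2 (N(G) = (-2 + G)/2 = -1 + G/2)
V = -68 (V = -12 + 4*(-2*5 - 4) = -12 + 4*(-10 - 4) = -12 + 4*(-14) = -12 - 56 = -68)
(N(-6)*(-89))*V = ((-1 + (½)*(-6))*(-89))*(-68) = ((-1 - 3)*(-89))*(-68) = -4*(-89)*(-68) = 356*(-68) = -24208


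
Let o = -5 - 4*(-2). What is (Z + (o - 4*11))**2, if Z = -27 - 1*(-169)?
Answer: 10201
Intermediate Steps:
o = 3 (o = -5 + 8 = 3)
Z = 142 (Z = -27 + 169 = 142)
(Z + (o - 4*11))**2 = (142 + (3 - 4*11))**2 = (142 + (3 - 44))**2 = (142 - 41)**2 = 101**2 = 10201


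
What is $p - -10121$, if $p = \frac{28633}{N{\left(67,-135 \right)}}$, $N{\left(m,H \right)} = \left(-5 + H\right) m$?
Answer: $\frac{94906347}{9380} \approx 10118.0$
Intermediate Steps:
$N{\left(m,H \right)} = m \left(-5 + H\right)$
$p = - \frac{28633}{9380}$ ($p = \frac{28633}{67 \left(-5 - 135\right)} = \frac{28633}{67 \left(-140\right)} = \frac{28633}{-9380} = 28633 \left(- \frac{1}{9380}\right) = - \frac{28633}{9380} \approx -3.0526$)
$p - -10121 = - \frac{28633}{9380} - -10121 = - \frac{28633}{9380} + \left(-14164 + 24285\right) = - \frac{28633}{9380} + 10121 = \frac{94906347}{9380}$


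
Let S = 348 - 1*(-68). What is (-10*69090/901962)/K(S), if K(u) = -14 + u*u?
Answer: -57575/13006442367 ≈ -4.4266e-6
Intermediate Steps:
S = 416 (S = 348 + 68 = 416)
K(u) = -14 + u²
(-10*69090/901962)/K(S) = (-10*69090/901962)/(-14 + 416²) = (-690900*1/901962)/(-14 + 173056) = -115150/150327/173042 = -115150/150327*1/173042 = -57575/13006442367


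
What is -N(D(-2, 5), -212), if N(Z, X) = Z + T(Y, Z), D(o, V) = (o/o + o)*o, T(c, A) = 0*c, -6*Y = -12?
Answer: -2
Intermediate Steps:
Y = 2 (Y = -⅙*(-12) = 2)
T(c, A) = 0
D(o, V) = o*(1 + o) (D(o, V) = (1 + o)*o = o*(1 + o))
N(Z, X) = Z (N(Z, X) = Z + 0 = Z)
-N(D(-2, 5), -212) = -(-2)*(1 - 2) = -(-2)*(-1) = -1*2 = -2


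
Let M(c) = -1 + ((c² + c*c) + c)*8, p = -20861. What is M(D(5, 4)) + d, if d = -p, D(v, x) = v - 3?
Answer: 20940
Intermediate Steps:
D(v, x) = -3 + v
d = 20861 (d = -1*(-20861) = 20861)
M(c) = -1 + 8*c + 16*c² (M(c) = -1 + ((c² + c²) + c)*8 = -1 + (2*c² + c)*8 = -1 + (c + 2*c²)*8 = -1 + (8*c + 16*c²) = -1 + 8*c + 16*c²)
M(D(5, 4)) + d = (-1 + 8*(-3 + 5) + 16*(-3 + 5)²) + 20861 = (-1 + 8*2 + 16*2²) + 20861 = (-1 + 16 + 16*4) + 20861 = (-1 + 16 + 64) + 20861 = 79 + 20861 = 20940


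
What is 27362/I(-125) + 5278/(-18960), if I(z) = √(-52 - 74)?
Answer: -2639/9480 - 13681*I*√14/21 ≈ -0.27838 - 2437.6*I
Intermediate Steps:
I(z) = 3*I*√14 (I(z) = √(-126) = 3*I*√14)
27362/I(-125) + 5278/(-18960) = 27362/((3*I*√14)) + 5278/(-18960) = 27362*(-I*√14/42) + 5278*(-1/18960) = -13681*I*√14/21 - 2639/9480 = -2639/9480 - 13681*I*√14/21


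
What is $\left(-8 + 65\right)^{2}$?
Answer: $3249$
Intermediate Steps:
$\left(-8 + 65\right)^{2} = 57^{2} = 3249$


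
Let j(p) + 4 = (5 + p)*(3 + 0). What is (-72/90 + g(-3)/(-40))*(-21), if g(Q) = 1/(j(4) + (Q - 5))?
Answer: 3367/200 ≈ 16.835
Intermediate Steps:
j(p) = 11 + 3*p (j(p) = -4 + (5 + p)*(3 + 0) = -4 + (5 + p)*3 = -4 + (15 + 3*p) = 11 + 3*p)
g(Q) = 1/(18 + Q) (g(Q) = 1/((11 + 3*4) + (Q - 5)) = 1/((11 + 12) + (-5 + Q)) = 1/(23 + (-5 + Q)) = 1/(18 + Q))
(-72/90 + g(-3)/(-40))*(-21) = (-72/90 + 1/((18 - 3)*(-40)))*(-21) = (-72*1/90 - 1/40/15)*(-21) = (-⅘ + (1/15)*(-1/40))*(-21) = (-⅘ - 1/600)*(-21) = -481/600*(-21) = 3367/200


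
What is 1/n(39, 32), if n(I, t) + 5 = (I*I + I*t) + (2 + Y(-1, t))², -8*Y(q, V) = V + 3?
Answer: 64/177257 ≈ 0.00036106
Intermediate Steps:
Y(q, V) = -3/8 - V/8 (Y(q, V) = -(V + 3)/8 = -(3 + V)/8 = -3/8 - V/8)
n(I, t) = -5 + I² + (13/8 - t/8)² + I*t (n(I, t) = -5 + ((I*I + I*t) + (2 + (-3/8 - t/8))²) = -5 + ((I² + I*t) + (13/8 - t/8)²) = -5 + (I² + (13/8 - t/8)² + I*t) = -5 + I² + (13/8 - t/8)² + I*t)
1/n(39, 32) = 1/(-5 + 39² + (-13 + 32)²/64 + 39*32) = 1/(-5 + 1521 + (1/64)*19² + 1248) = 1/(-5 + 1521 + (1/64)*361 + 1248) = 1/(-5 + 1521 + 361/64 + 1248) = 1/(177257/64) = 64/177257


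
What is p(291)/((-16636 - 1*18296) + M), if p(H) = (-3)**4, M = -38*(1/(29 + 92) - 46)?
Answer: -3267/1338434 ≈ -0.0024409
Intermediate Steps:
M = 211470/121 (M = -38*(1/121 - 46) = -38*(-5565/121) = 211470/121 ≈ 1747.7)
p(H) = 81
p(291)/((-16636 - 1*18296) + M) = 81/((-16636 - 1*18296) + 211470/121) = 81/((-16636 - 18296) + 211470/121) = 81/(-34932 + 211470/121) = 81/(-4015302/121) = 81*(-121/4015302) = -3267/1338434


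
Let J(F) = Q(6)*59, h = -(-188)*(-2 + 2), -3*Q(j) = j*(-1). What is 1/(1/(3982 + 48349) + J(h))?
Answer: 52331/6175059 ≈ 0.0084746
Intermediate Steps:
Q(j) = j/3 (Q(j) = -j*(-1)/3 = -(-1)*j/3 = j/3)
h = 0 (h = -(-188)*0 = -47*0 = 0)
J(F) = 118 (J(F) = ((⅓)*6)*59 = 2*59 = 118)
1/(1/(3982 + 48349) + J(h)) = 1/(1/(3982 + 48349) + 118) = 1/(1/52331 + 118) = 1/(6175059/52331) = 52331/6175059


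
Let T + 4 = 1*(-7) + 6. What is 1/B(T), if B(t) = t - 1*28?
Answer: -1/33 ≈ -0.030303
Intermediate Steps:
T = -5 (T = -4 + (1*(-7) + 6) = -4 + (-7 + 6) = -4 - 1 = -5)
B(t) = -28 + t (B(t) = t - 28 = -28 + t)
1/B(T) = 1/(-28 - 5) = 1/(-33) = -1/33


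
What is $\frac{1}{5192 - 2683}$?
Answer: $\frac{1}{2509} \approx 0.00039857$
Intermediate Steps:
$\frac{1}{5192 - 2683} = \frac{1}{2509}$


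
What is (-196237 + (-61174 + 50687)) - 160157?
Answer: -366881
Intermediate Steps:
(-196237 + (-61174 + 50687)) - 160157 = (-196237 - 10487) - 160157 = -206724 - 160157 = -366881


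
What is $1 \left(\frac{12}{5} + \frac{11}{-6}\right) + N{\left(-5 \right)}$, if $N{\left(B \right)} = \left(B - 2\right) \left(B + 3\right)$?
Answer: $\frac{437}{30} \approx 14.567$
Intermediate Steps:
$N{\left(B \right)} = \left(-2 + B\right) \left(3 + B\right)$
$1 \left(\frac{12}{5} + \frac{11}{-6}\right) + N{\left(-5 \right)} = 1 \left(\frac{12}{5} + \frac{11}{-6}\right) - \left(11 - 25\right) = 1 \left(12 \cdot \frac{1}{5} + 11 \left(- \frac{1}{6}\right)\right) - -14 = 1 \left(\frac{12}{5} - \frac{11}{6}\right) + 14 = 1 \cdot \frac{17}{30} + 14 = \frac{17}{30} + 14 = \frac{437}{30}$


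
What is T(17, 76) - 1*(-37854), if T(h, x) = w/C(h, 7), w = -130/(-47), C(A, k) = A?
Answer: 30245476/799 ≈ 37854.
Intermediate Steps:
w = 130/47 (w = -130*(-1/47) = 130/47 ≈ 2.7660)
T(h, x) = 130/(47*h)
T(17, 76) - 1*(-37854) = (130/47)/17 - 1*(-37854) = (130/47)*(1/17) + 37854 = 130/799 + 37854 = 30245476/799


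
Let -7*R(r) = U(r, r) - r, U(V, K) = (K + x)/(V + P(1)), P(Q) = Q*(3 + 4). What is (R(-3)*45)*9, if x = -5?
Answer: -405/7 ≈ -57.857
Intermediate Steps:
P(Q) = 7*Q (P(Q) = Q*7 = 7*Q)
U(V, K) = (-5 + K)/(7 + V) (U(V, K) = (K - 5)/(V + 7*1) = (-5 + K)/(V + 7) = (-5 + K)/(7 + V))
R(r) = r/7 - (-5 + r)/(7*(7 + r)) (R(r) = -((-5 + r)/(7 + r) - r)/7 = -(-r + (-5 + r)/(7 + r))/7 = r/7 - (-5 + r)/(7*(7 + r)))
(R(-3)*45)*9 = (((5 - 1*(-3) - 3*(7 - 3))/(7*(7 - 3)))*45)*9 = (((⅐)*(5 + 3 - 3*4)/4)*45)*9 = (((⅐)*(¼)*(5 + 3 - 12))*45)*9 = (((⅐)*(¼)*(-4))*45)*9 = -⅐*45*9 = -45/7*9 = -405/7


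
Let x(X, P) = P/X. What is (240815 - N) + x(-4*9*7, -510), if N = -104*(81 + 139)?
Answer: 11075275/42 ≈ 2.6370e+5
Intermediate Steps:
N = -22880 (N = -104*220 = -22880)
(240815 - N) + x(-4*9*7, -510) = (240815 - 1*(-22880)) - 510/(-4*9*7) = (240815 + 22880) - 510/((-36*7)) = 263695 - 510/(-252) = 263695 - 510*(-1/252) = 263695 + 85/42 = 11075275/42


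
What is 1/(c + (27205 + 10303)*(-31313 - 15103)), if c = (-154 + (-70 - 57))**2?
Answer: -1/1740892367 ≈ -5.7442e-10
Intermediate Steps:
c = 78961 (c = (-154 - 127)**2 = (-281)**2 = 78961)
1/(c + (27205 + 10303)*(-31313 - 15103)) = 1/(78961 + (27205 + 10303)*(-31313 - 15103)) = 1/(78961 + 37508*(-46416)) = 1/(78961 - 1740971328) = 1/(-1740892367) = -1/1740892367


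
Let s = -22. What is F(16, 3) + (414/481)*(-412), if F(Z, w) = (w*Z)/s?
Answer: -1887792/5291 ≈ -356.79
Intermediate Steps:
F(Z, w) = -Z*w/22 (F(Z, w) = (w*Z)/(-22) = (Z*w)*(-1/22) = -Z*w/22)
F(16, 3) + (414/481)*(-412) = -1/22*16*3 + (414/481)*(-412) = -24/11 + (414*(1/481))*(-412) = -24/11 + (414/481)*(-412) = -24/11 - 170568/481 = -1887792/5291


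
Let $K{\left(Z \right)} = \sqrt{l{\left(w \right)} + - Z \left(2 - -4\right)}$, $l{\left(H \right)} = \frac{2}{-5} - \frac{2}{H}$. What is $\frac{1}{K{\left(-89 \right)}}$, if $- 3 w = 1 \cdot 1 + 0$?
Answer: $\frac{\sqrt{13490}}{2698} \approx 0.043049$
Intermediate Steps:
$w = - \frac{1}{3}$ ($w = - \frac{1 \cdot 1 + 0}{3} = - \frac{1 + 0}{3} = \left(- \frac{1}{3}\right) 1 = - \frac{1}{3} \approx -0.33333$)
$l{\left(H \right)} = - \frac{2}{5} - \frac{2}{H}$ ($l{\left(H \right)} = 2 \left(- \frac{1}{5}\right) - \frac{2}{H} = - \frac{2}{5} - \frac{2}{H}$)
$K{\left(Z \right)} = \sqrt{\frac{28}{5} - 6 Z}$ ($K{\left(Z \right)} = \sqrt{\left(- \frac{2}{5} - \frac{2}{- \frac{1}{3}}\right) + - Z \left(2 - -4\right)} = \sqrt{\left(- \frac{2}{5} - -6\right) + - Z \left(2 + 4\right)} = \sqrt{\left(- \frac{2}{5} + 6\right) + - Z 6} = \sqrt{\frac{28}{5} - 6 Z}$)
$\frac{1}{K{\left(-89 \right)}} = \frac{1}{\frac{1}{5} \sqrt{140 - -13350}} = \frac{1}{\frac{1}{5} \sqrt{140 + 13350}} = \frac{1}{\frac{1}{5} \sqrt{13490}} = \frac{\sqrt{13490}}{2698}$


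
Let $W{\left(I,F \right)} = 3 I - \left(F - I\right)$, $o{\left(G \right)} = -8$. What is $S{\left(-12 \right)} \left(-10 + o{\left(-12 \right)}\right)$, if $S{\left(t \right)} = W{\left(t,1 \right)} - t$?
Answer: $666$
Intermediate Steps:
$W{\left(I,F \right)} = - F + 4 I$
$S{\left(t \right)} = -1 + 3 t$ ($S{\left(t \right)} = \left(\left(-1\right) 1 + 4 t\right) - t = \left(-1 + 4 t\right) - t = -1 + 3 t$)
$S{\left(-12 \right)} \left(-10 + o{\left(-12 \right)}\right) = \left(-1 + 3 \left(-12\right)\right) \left(-10 - 8\right) = \left(-1 - 36\right) \left(-18\right) = \left(-37\right) \left(-18\right) = 666$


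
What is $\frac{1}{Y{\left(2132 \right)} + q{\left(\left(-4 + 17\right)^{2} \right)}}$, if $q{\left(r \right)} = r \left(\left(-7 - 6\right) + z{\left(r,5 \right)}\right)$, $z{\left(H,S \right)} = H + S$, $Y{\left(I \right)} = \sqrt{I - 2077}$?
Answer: $\frac{27209}{740329626} - \frac{\sqrt{55}}{740329626} \approx 3.6743 \cdot 10^{-5}$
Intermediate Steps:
$Y{\left(I \right)} = \sqrt{-2077 + I}$
$q{\left(r \right)} = r \left(-8 + r\right)$ ($q{\left(r \right)} = r \left(\left(-7 - 6\right) + \left(r + 5\right)\right) = r \left(-13 + \left(5 + r\right)\right) = r \left(-8 + r\right)$)
$\frac{1}{Y{\left(2132 \right)} + q{\left(\left(-4 + 17\right)^{2} \right)}} = \frac{1}{\sqrt{-2077 + 2132} + \left(-4 + 17\right)^{2} \left(-8 + \left(-4 + 17\right)^{2}\right)} = \frac{1}{\sqrt{55} + 13^{2} \left(-8 + 13^{2}\right)} = \frac{1}{\sqrt{55} + 169 \left(-8 + 169\right)} = \frac{1}{\sqrt{55} + 169 \cdot 161} = \frac{1}{\sqrt{55} + 27209} = \frac{1}{27209 + \sqrt{55}}$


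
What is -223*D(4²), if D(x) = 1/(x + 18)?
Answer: -223/34 ≈ -6.5588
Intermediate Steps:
D(x) = 1/(18 + x)
-223*D(4²) = -223/(18 + 4²) = -223/(18 + 16) = -223/34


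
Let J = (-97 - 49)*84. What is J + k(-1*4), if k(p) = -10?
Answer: -12274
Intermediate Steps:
J = -12264 (J = -146*84 = -12264)
J + k(-1*4) = -12264 - 10 = -12274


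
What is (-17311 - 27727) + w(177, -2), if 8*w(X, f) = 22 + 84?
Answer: -180099/4 ≈ -45025.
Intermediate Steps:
w(X, f) = 53/4 (w(X, f) = (22 + 84)/8 = (⅛)*106 = 53/4)
(-17311 - 27727) + w(177, -2) = (-17311 - 27727) + 53/4 = -45038 + 53/4 = -180099/4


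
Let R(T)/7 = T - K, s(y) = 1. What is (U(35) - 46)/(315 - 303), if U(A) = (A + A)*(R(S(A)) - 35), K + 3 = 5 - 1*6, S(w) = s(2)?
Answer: -23/6 ≈ -3.8333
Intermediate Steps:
S(w) = 1
K = -4 (K = -3 + (5 - 1*6) = -3 + (5 - 6) = -3 - 1 = -4)
R(T) = 28 + 7*T (R(T) = 7*(T - 1*(-4)) = 7*(T + 4) = 7*(4 + T) = 28 + 7*T)
U(A) = 0 (U(A) = (A + A)*((28 + 7*1) - 35) = (2*A)*((28 + 7) - 35) = (2*A)*(35 - 35) = (2*A)*0 = 0)
(U(35) - 46)/(315 - 303) = (0 - 46)/(315 - 303) = -46/12 = -46*1/12 = -23/6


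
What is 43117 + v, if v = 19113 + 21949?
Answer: 84179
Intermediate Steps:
v = 41062
43117 + v = 43117 + 41062 = 84179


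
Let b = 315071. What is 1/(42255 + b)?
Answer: 1/357326 ≈ 2.7986e-6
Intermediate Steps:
1/(42255 + b) = 1/(42255 + 315071) = 1/357326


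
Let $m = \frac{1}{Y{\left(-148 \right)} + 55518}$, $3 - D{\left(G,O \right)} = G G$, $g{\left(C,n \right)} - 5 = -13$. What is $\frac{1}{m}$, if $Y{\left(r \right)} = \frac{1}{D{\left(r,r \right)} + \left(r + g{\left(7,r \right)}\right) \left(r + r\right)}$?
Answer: $\frac{1347699451}{24275} \approx 55518.0$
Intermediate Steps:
$g{\left(C,n \right)} = -8$ ($g{\left(C,n \right)} = 5 - 13 = -8$)
$D{\left(G,O \right)} = 3 - G^{2}$ ($D{\left(G,O \right)} = 3 - G G = 3 - G^{2}$)
$Y{\left(r \right)} = \frac{1}{3 - r^{2} + 2 r \left(-8 + r\right)}$ ($Y{\left(r \right)} = \frac{1}{\left(3 - r^{2}\right) + \left(r - 8\right) \left(r + r\right)} = \frac{1}{\left(3 - r^{2}\right) + \left(-8 + r\right) 2 r} = \frac{1}{\left(3 - r^{2}\right) + 2 r \left(-8 + r\right)} = \frac{1}{3 - r^{2} + 2 r \left(-8 + r\right)}$)
$m = \frac{24275}{1347699451}$ ($m = \frac{1}{\frac{1}{3 + \left(-148\right)^{2} - -2368} + 55518} = \frac{1}{\frac{1}{3 + 21904 + 2368} + 55518} = \frac{1}{\frac{1}{24275} + 55518} = \frac{1}{\frac{1347699451}{24275}} = \frac{24275}{1347699451} \approx 1.8012 \cdot 10^{-5}$)
$\frac{1}{m} = \frac{1}{\frac{24275}{1347699451}} = \frac{1347699451}{24275}$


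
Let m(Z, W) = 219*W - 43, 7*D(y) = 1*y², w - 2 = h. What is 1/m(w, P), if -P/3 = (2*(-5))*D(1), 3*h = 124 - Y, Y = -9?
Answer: 7/6269 ≈ 0.0011166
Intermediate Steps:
h = 133/3 (h = (124 - 1*(-9))/3 = (124 + 9)/3 = (⅓)*133 = 133/3 ≈ 44.333)
w = 139/3 (w = 2 + 133/3 = 139/3 ≈ 46.333)
D(y) = y²/7 (D(y) = (1*y²)/7 = y²/7)
P = 30/7 (P = -3*2*(-5)*(⅐)*1² = -(-30)*(⅐)*1 = -(-30)/7 = -3*(-10/7) = 30/7 ≈ 4.2857)
m(Z, W) = -43 + 219*W
1/m(w, P) = 1/(-43 + 219*(30/7)) = 1/(-43 + 6570/7) = 1/(6269/7) = 7/6269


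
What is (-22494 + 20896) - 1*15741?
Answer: -17339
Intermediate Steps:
(-22494 + 20896) - 1*15741 = -1598 - 15741 = -17339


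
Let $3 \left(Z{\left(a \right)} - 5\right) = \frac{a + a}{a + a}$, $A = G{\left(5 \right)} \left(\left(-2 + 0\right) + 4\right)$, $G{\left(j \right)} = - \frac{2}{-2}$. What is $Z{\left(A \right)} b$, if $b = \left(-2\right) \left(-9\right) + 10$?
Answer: $\frac{448}{3} \approx 149.33$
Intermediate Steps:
$b = 28$ ($b = 18 + 10 = 28$)
$G{\left(j \right)} = 1$ ($G{\left(j \right)} = \left(-2\right) \left(- \frac{1}{2}\right) = 1$)
$A = 2$ ($A = 1 \left(\left(-2 + 0\right) + 4\right) = 1 \left(-2 + 4\right) = 1 \cdot 2 = 2$)
$Z{\left(a \right)} = \frac{16}{3}$ ($Z{\left(a \right)} = 5 + \frac{\left(a + a\right) \frac{1}{a + a}}{3} = 5 + \frac{2 a \frac{1}{2 a}}{3} = 5 + \frac{1}{3} \cdot 1 = 5 + \frac{1}{3} = \frac{16}{3}$)
$Z{\left(A \right)} b = \frac{16}{3} \cdot 28 = \frac{448}{3}$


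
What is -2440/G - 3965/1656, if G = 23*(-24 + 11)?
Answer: 124135/21528 ≈ 5.7662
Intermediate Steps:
G = -299 (G = 23*(-13) = -299)
-2440/G - 3965/1656 = -2440/(-299) - 3965/1656 = -2440*(-1/299) - 3965*1/1656 = 2440/299 - 3965/1656 = 124135/21528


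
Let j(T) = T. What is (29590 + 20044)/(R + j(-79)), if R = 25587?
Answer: 24817/12754 ≈ 1.9458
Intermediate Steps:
(29590 + 20044)/(R + j(-79)) = (29590 + 20044)/(25587 - 79) = 49634/25508 = 49634*(1/25508) = 24817/12754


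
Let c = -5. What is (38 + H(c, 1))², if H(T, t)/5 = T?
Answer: 169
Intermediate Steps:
H(T, t) = 5*T
(38 + H(c, 1))² = (38 + 5*(-5))² = (38 - 25)² = 13² = 169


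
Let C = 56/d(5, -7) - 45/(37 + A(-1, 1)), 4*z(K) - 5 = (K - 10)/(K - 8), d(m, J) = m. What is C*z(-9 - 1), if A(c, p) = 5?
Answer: 7799/504 ≈ 15.474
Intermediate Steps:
z(K) = 5/4 + (-10 + K)/(4*(-8 + K)) (z(K) = 5/4 + ((K - 10)/(K - 8))/4 = 5/4 + ((-10 + K)/(-8 + K))/4 = 5/4 + (-10 + K)/(4*(-8 + K)))
C = 709/70 (C = 56/5 - 45/(37 + 5) = 56*(1/5) - 45/42 = 56/5 - 45*1/42 = 56/5 - 15/14 = 709/70 ≈ 10.129)
C*z(-9 - 1) = 709*((-25 + 3*(-9 - 1))/(2*(-8 + (-9 - 1))))/70 = 709*((-25 + 3*(-10))/(2*(-8 - 10)))/70 = 709*((1/2)*(-25 - 30)/(-18))/70 = 709*((1/2)*(-1/18)*(-55))/70 = (709/70)*(55/36) = 7799/504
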